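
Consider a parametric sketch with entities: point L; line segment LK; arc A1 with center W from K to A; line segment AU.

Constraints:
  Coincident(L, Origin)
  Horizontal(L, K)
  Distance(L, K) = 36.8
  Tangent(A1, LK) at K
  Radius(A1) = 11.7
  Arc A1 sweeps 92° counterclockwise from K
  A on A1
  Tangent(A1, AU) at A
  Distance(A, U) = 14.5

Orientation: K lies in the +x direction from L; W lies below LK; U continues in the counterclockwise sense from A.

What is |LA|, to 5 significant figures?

27.874

Tangency of A1 to LK means the radius WK is perpendicular to LK, so W = K + (0, -11.7) = (36.800, -11.700). On A1, K sits at bearing 90° from W; a 92° counterclockwise sweep puts A at bearing 182°, so A = W + 11.7·(cos 182°, sin 182°) = (25.107, -12.108). Then |LA| = |A − L| = 27.874.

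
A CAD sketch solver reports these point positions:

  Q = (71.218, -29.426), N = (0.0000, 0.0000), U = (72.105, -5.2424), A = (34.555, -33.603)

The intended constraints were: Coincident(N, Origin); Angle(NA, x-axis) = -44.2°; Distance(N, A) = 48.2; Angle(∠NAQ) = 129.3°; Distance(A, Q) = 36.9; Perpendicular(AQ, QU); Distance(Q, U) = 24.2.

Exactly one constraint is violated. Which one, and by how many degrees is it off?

Perpendicular(AQ, QU) — off by 8.60°.

N = (0.00, 0.00) ✓; NA at -44.20° ✓; |NA| = 48.20 ✓; ∠NAQ = 129.3° ✓; |AQ| = 36.90 ✓; ∠(AQ, QU) = 81.40° ✗; |QU| = 24.20 ✓.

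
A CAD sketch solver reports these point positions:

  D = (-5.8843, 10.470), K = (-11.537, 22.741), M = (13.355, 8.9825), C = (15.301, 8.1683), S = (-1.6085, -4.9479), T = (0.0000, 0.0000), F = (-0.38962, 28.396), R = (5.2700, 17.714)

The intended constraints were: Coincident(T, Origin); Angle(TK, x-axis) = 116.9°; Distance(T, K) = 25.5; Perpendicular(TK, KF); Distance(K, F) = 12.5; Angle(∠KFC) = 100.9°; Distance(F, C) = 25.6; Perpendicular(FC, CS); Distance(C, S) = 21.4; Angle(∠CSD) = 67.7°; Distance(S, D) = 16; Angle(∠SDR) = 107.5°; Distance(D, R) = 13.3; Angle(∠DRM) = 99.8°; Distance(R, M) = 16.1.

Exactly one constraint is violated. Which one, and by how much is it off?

Distance(R, M) = 16.1 — off by 4.20.

T = (0.00, 0.00) ✓; TK at 116.9° ✓; |TK| = 25.50 ✓; ∠(TK, KF) = 90.00° ✓; |KF| = 12.50 ✓; ∠KFC = 100.9° ✓; |FC| = 25.60 ✓; ∠(FC, CS) = 90.00° ✓; |CS| = 21.40 ✓; ∠CSD = 67.70° ✓; |SD| = 16.00 ✓; ∠SDR = 107.5° ✓; |DR| = 13.30 ✓; ∠DRM = 99.80° ✓; |RM| = 11.90 ✗.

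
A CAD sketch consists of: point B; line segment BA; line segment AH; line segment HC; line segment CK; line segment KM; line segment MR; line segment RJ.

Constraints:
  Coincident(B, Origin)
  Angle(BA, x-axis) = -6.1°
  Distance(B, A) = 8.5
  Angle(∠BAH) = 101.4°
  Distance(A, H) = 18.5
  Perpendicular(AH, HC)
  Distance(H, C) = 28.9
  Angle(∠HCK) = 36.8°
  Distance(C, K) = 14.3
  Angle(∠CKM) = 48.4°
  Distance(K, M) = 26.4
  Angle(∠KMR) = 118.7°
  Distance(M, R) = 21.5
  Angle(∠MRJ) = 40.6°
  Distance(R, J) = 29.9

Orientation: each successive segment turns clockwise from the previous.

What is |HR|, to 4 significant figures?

47.39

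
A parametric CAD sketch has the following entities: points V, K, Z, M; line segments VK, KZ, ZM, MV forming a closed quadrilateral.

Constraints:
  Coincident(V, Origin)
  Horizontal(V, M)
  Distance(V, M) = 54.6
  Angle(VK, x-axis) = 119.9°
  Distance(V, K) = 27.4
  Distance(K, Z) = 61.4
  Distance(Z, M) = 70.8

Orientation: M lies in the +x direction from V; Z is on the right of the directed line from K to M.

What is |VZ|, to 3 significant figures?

37.6

Checks: |KZ| = 61.40 ✓; |ZM| = 70.80 ✓.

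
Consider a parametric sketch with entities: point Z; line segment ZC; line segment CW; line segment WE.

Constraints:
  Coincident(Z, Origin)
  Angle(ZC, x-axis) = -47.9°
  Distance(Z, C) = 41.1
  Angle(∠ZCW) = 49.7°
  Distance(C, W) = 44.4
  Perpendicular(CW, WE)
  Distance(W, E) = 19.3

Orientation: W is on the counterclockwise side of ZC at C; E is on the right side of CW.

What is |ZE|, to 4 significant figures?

53.69

Z is at the origin; ZC runs at -47.9° with length 41.1, so C = 41.1·(cos -47.9°, sin -47.9°) = (27.55, -30.50). ∠ZCW = 49.7°, so CW runs at -47.9° + (180° − 49.7°) = 82.40° from the x-axis; with |CW| = 44.4, W = C + 44.4·(cos 82.40°, sin 82.40°) = (33.43, 13.51). CW ⟂ WE; with |WE| = 19.3 on the right of CW, E = W + 19.3·(0.9912, -0.1323) = (52.56, 10.96). Then |ZE| = |E − Z| = 53.69.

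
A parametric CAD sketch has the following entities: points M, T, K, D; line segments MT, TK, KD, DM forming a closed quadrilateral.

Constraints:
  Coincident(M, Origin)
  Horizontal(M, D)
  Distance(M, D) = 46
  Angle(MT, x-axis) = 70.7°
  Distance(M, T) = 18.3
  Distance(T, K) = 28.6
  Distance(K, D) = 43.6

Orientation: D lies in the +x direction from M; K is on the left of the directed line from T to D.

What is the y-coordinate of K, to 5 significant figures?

38.391

M is at the origin; MD is horizontal with |MD| = 46.0 and D in +x, so D = (46.0, 0). MT runs at 70.7° with |MT| = 18.3, so T = (6.0484, 17.272). K is determined by |TK| = 28.6 and |KD| = 43.6 together: it lies at the intersection of circle(T, 28.6) and circle(D, 43.6). With |TD| = 43.525, the foot of the radical line on TD is 9.3215 from T and the perpendicular offset is √(28.6² − 9.3215²) = 27.038. Taking the left-of-TD solution: K = (25.334, 38.391).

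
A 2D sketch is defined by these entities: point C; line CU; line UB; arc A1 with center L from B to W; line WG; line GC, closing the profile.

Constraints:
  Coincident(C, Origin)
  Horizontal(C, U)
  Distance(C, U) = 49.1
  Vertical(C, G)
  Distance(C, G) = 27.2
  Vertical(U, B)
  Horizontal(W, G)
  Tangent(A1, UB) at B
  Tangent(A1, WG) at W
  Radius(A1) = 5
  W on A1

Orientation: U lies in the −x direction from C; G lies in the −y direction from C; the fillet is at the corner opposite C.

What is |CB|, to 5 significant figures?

53.886

C is at the origin; CU is horizontal with |CU| = 49.1 and U on the −x side, so U = (-49.100, 0.0000). C and G share the same x with |CG| = 27.2 and G on the −y side, so G = (0.0000, -27.200). The virtual corner opposite C is at (-49.100, -27.200). The tangent condition forces LB to be normal to UB and tangency of A1 to WG means the radius LW is perpendicular to WG, with radius 5.0, so the center L sits 5.0 in from both sides at L = (-44.100, -22.200). That places the tangent points at B = (-49.100, -22.200) on UB and W = (-44.100, -27.200) on WG. Then |CB| = |B − C| = 53.886.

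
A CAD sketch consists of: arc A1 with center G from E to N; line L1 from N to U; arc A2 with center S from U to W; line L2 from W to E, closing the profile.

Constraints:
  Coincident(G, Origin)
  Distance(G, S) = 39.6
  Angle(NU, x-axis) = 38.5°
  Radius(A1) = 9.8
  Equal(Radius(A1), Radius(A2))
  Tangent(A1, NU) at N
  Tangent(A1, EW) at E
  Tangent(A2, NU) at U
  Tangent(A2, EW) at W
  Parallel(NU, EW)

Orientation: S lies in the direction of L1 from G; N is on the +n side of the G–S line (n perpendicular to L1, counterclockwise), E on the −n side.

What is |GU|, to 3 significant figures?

40.8

The slot axis is L1's direction at 38.5°, so u = (cos 38.5°, sin 38.5°) = (0.783, 0.623) and n = (−sin 38.5°, cos 38.5°) = (-0.623, 0.783). G is at the origin and S lies 39.6 along u from G, so S = 39.6·u = (31.0, 24.7). Tangency of A1 to both parallel lines with radius 9.8 puts N and E at G ± 9.8·n: N = (-6.10, 7.67), E = (6.10, -7.67). Equal radii place U and W the same way about S: U = S + 9.8·n = (24.9, 32.3), W = S − 9.8·n = (37.1, 17.0). Then |GU| = |U − G| = 40.8.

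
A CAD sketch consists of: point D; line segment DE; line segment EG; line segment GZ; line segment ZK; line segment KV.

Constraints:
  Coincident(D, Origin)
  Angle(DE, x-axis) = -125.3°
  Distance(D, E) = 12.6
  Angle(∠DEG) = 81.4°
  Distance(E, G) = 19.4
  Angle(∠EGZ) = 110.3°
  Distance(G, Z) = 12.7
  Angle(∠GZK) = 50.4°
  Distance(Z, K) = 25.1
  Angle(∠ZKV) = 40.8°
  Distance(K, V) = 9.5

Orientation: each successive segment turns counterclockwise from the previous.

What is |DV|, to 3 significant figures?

14.2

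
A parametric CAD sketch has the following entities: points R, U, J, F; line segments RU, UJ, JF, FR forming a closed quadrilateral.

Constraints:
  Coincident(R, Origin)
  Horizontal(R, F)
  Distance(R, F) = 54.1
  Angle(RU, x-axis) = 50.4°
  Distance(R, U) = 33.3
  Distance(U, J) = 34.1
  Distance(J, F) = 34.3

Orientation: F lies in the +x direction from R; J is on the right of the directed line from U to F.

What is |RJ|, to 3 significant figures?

22.5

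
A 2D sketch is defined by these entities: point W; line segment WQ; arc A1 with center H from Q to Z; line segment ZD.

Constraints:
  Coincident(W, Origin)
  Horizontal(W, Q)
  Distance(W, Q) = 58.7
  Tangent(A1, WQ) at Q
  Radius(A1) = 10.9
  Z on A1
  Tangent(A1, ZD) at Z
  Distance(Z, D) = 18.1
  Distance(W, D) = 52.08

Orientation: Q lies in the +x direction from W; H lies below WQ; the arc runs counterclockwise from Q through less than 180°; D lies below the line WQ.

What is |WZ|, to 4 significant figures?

48.80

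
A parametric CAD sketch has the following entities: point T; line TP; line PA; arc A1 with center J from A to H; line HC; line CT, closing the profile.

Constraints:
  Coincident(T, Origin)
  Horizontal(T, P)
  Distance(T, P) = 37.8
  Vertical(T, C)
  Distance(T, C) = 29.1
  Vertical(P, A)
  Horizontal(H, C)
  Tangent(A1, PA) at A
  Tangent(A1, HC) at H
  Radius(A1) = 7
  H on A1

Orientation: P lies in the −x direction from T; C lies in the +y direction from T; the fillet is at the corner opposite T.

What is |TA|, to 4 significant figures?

43.79

T is at the origin; T and P share the same y with |TP| = 37.8 and P on the −x side, so P = (-37.80, 0.000). TC is vertical with |TC| = 29.1 and C on the +y side, so C = (0.000, 29.10). The virtual corner opposite T is at (-37.80, 29.10). Tangency of A1 to PA means the radius JA is perpendicular to PA and the tangent condition forces JH to be normal to HC, with radius 7.0, so the center J sits 7.0 in from both sides at J = (-30.80, 22.10). That places the tangent points at A = (-37.80, 22.10) on PA and H = (-30.80, 29.10) on HC. Then |TA| = |A − T| = 43.79.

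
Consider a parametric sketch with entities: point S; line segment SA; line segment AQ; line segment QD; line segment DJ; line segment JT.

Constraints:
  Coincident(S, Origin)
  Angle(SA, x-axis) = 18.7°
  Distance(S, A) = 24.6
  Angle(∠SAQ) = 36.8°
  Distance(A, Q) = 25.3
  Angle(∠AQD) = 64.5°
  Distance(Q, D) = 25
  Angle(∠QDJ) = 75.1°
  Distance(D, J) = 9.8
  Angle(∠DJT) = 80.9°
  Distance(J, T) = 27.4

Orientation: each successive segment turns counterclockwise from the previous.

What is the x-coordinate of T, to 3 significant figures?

-2.74

S is at the origin; SA runs at 18.7° with length 24.6, so A = (23.3, 7.89). ∠SAQ = 36.8° gives AQ at 162° from the x-axis; with |AQ| = 25.3, Q = (-0.747, 15.7). ∠AQD = 64.5° gives QD at -82.6° from the x-axis; with |QD| = 25.0, D = (2.47, -9.04). ∠QDJ = 75.1° gives DJ at 22.3° from the x-axis; with |DJ| = 9.8, J = (11.5, -5.33). ∠DJT = 80.9° gives JT at 121° from the x-axis; with |JT| = 27.4, T = (-2.74, 18.1). So T.x = -2.74.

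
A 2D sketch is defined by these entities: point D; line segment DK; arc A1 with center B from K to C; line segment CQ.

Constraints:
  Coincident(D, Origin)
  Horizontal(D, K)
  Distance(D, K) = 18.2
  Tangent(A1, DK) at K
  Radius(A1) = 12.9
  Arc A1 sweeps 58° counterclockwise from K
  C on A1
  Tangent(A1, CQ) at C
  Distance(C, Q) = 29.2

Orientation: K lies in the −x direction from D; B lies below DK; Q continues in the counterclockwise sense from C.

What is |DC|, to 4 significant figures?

29.76

D is at the origin; D and K share the same y with |DK| = 18.2 and K on the −x side, so K = (-18.20, 0.000). The tangent condition forces BK to be normal to DK, so B = K + (0, -12.9) = (-18.20, -12.90). On A1, K sits at bearing 90° from B; a 58° counterclockwise sweep puts C at bearing 148°, so C = B + 12.9·(cos 148°, sin 148°) = (-29.14, -6.064). Then |DC| = |C − D| = 29.76.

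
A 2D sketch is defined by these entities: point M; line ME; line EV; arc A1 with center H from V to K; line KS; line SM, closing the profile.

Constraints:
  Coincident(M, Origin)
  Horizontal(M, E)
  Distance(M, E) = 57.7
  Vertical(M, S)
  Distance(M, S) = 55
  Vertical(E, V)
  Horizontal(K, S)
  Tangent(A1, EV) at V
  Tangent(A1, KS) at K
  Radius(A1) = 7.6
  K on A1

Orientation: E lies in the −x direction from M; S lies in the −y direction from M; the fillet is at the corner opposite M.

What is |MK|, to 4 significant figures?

74.40

The virtual corner opposite M is at (-57.70, -55.00). Since A1 is tangent to EV there, HV ⟂ EV and the tangent condition forces HK to be normal to KS, with radius 7.6, so the center H sits 7.6 in from both sides at H = (-50.10, -47.40). That places the tangent points at V = (-57.70, -47.40) on EV and K = (-50.10, -55.00) on KS. Then |MK| = |K − M| = 74.40.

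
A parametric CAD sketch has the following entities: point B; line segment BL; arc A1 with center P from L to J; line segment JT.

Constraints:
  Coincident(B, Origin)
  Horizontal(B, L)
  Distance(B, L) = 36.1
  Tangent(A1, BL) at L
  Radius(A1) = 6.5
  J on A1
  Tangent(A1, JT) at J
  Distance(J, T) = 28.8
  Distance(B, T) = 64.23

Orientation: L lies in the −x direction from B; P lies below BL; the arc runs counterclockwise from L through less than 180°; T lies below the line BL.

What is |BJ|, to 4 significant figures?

41.23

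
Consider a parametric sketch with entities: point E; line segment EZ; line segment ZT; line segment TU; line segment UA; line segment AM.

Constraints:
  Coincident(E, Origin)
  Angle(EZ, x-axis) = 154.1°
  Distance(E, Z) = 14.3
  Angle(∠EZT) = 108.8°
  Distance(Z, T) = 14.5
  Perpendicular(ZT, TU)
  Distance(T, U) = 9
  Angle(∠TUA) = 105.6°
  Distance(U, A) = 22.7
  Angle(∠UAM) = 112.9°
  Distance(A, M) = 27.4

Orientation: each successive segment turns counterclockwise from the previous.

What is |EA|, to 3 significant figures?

3.17

E is at the origin; EZ runs at 154.1° with length 14.3, so Z = (-12.9, 6.25). ∠EZT = 108.8° gives ZT at -135° from the x-axis; with |ZT| = 14.5, T = (-23.1, -4.06). ZT is perpendicular to TU, so TU runs at -44.7°; with |TU| = 9.0, U = (-16.7, -10.4). ∠TUA = 105.6° gives UA at 29.7° from the x-axis; with |UA| = 22.7, A = (3.05, 0.856). Then |EA| = |A − E| = 3.17.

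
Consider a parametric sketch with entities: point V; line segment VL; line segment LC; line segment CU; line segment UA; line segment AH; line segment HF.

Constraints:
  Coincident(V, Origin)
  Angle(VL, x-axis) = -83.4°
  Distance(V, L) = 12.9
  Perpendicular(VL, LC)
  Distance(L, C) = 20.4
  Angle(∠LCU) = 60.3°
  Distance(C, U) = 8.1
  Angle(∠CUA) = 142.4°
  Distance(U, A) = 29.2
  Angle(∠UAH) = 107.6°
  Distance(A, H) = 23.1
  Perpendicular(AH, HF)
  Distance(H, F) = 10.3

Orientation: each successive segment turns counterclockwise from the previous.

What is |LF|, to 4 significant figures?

18.62

V is at the origin; VL runs at -83.4° with length 12.9, so L = (1.483, -12.81). VL is perpendicular to LC, so LC runs at 6.600°; with |LC| = 20.4, C = (21.75, -10.47). ∠LCU = 60.3° gives CU at 126.3° from the x-axis; with |CU| = 8.1, U = (16.95, -3.942). ∠CUA = 142.4° gives UA at 163.9° from the x-axis; with |UA| = 29.2, A = (-11.10, 4.156). ∠UAH = 107.6° gives AH at -123.7° from the x-axis; with |AH| = 23.1, H = (-23.92, -15.06). The perpendicularity gives HF at right angles to AH, so HF runs at -33.70°; with |HF| = 10.3, F = (-15.35, -20.78). Then |LF| = |F − L| = 18.62.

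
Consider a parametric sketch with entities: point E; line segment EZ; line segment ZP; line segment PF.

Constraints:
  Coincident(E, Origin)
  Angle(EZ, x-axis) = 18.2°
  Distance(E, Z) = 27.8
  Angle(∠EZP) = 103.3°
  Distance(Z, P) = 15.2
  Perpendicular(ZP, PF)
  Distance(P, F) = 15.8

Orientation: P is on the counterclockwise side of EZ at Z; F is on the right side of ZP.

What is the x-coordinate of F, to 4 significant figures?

40.85

∠EZP = 103.3°, so ZP runs at 18.2° + (180° − 103.3°) = 94.90° from the x-axis; with |ZP| = 15.2, P = Z + 15.2·(cos 94.90°, sin 94.90°) = (25.11, 23.83). ZP is perpendicular to PF; with |PF| = 15.8 on the right of ZP, F = P + 15.8·(0.9963, 0.08542) = (40.85, 25.18). So F.x = 40.85.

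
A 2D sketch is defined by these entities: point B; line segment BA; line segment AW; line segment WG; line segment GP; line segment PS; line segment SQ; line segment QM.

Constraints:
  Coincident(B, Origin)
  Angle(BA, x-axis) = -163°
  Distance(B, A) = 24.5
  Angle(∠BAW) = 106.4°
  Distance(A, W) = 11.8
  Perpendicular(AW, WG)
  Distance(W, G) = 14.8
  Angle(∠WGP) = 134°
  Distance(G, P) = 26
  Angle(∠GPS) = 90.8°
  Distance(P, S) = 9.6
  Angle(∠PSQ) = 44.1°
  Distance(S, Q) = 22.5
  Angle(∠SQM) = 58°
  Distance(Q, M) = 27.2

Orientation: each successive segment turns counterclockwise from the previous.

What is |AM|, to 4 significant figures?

49.63

B is at the origin; BA runs at -163.0° with length 24.5, so A = (-23.43, -7.163). ∠BAW = 106.4° gives AW at -89.40° from the x-axis; with |AW| = 11.8, W = (-23.31, -18.96). AW is perpendicular to WG, so WG runs at 0.6000°; with |WG| = 14.8, G = (-8.507, -18.81). ∠WGP = 134.0° gives GP at 46.60° from the x-axis; with |GP| = 26.0, P = (9.358, 0.08346). ∠GPS = 90.8° gives PS at 135.8° from the x-axis; with |PS| = 9.6, S = (2.475, 6.776). ∠PSQ = 44.1° gives SQ at -88.30° from the x-axis; with |SQ| = 22.5, Q = (3.143, -15.71). ∠SQM = 58.0° gives QM at 33.70° from the x-axis; with |QM| = 27.2, M = (25.77, -0.6221). Then |AM| = |M − A| = 49.63.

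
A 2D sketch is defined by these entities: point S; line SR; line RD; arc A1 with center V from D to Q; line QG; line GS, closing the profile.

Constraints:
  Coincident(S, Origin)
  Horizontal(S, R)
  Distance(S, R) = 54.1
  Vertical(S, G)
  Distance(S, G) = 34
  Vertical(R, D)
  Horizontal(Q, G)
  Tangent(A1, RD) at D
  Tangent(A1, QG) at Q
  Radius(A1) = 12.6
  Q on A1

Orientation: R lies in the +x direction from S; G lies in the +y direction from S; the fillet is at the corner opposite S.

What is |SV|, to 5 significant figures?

46.693

S is at the origin; S and R share the same y with |SR| = 54.1 and R on the +x side, so R = (54.100, 0.0000). SG is vertical with |SG| = 34.0 and G on the +y side, so G = (0.0000, 34.000). The virtual corner opposite S is at (54.100, 34.000). The tangent condition forces VD to be normal to RD and tangency of A1 to QG means the radius VQ is perpendicular to QG, with radius 12.6, so the center V sits 12.6 in from both sides at V = (41.500, 21.400). Then |SV| = |V − S| = 46.693.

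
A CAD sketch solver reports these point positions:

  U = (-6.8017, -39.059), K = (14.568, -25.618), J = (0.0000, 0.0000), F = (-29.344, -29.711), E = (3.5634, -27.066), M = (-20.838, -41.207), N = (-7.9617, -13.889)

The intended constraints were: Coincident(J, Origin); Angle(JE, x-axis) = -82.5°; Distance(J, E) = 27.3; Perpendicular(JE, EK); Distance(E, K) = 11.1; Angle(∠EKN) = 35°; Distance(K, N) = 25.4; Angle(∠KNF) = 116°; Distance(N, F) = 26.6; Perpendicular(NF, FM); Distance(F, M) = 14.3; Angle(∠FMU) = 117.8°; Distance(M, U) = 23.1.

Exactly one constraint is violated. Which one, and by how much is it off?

Distance(M, U) = 23.1 — off by 8.90.

J = (0.00, 0.00) ✓; JE at -82.50° ✓; |JE| = 27.30 ✓; ∠(JE, EK) = 90.00° ✓; |EK| = 11.10 ✓; ∠EKN = 35.00° ✓; |KN| = 25.40 ✓; ∠KNF = 116.0° ✓; |NF| = 26.60 ✓; ∠(NF, FM) = 90.00° ✓; |FM| = 14.30 ✓; ∠FMU = 117.8° ✓; |MU| = 14.20 ✗.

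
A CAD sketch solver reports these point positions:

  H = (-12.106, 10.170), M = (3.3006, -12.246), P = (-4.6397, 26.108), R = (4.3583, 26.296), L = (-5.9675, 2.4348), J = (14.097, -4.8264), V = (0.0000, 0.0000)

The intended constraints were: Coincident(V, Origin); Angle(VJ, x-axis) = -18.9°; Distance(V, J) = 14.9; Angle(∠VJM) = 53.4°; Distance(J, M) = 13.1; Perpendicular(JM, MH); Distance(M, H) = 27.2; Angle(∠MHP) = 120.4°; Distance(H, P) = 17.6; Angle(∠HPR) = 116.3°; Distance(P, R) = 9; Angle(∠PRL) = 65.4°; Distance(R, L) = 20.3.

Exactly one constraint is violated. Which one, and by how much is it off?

Distance(R, L) = 20.3 — off by 5.70.

V = (0.00, 0.00) ✓; VJ at -18.90° ✓; |VJ| = 14.90 ✓; ∠VJM = 53.40° ✓; |JM| = 13.10 ✓; ∠(JM, MH) = 90.00° ✓; |MH| = 27.20 ✓; ∠MHP = 120.4° ✓; |HP| = 17.60 ✓; ∠HPR = 116.3° ✓; |PR| = 9.000 ✓; ∠PRL = 65.40° ✓; |RL| = 26.00 ✗.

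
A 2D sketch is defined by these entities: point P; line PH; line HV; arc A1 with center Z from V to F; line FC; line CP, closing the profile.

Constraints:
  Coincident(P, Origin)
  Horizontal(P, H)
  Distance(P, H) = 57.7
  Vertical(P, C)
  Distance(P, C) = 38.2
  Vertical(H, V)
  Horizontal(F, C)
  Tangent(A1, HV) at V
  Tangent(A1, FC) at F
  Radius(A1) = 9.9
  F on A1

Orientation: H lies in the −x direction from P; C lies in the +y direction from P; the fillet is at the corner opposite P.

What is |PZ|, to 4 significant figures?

55.55

PC is vertical with |PC| = 38.2 and C on the +y side, so C = (0.000, 38.20). The virtual corner opposite P is at (-57.70, 38.20). Tangency of A1 to HV means the radius ZV is perpendicular to HV and tangency of A1 to FC means the radius ZF is perpendicular to FC, with radius 9.9, so the center Z sits 9.9 in from both sides at Z = (-47.80, 28.30). Then |PZ| = |Z − P| = 55.55.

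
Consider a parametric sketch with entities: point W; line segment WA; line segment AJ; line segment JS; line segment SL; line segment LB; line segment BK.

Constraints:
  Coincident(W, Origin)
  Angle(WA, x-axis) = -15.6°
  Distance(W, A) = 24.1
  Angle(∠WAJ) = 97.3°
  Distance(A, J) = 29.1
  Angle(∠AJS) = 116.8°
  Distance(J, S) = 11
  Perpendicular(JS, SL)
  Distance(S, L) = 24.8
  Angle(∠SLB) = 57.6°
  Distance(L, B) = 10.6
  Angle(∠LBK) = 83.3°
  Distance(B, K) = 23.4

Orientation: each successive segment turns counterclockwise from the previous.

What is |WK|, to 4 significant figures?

39.79

W is at the origin; WA runs at -15.6° with length 24.1, so A = (23.21, -6.481). ∠WAJ = 97.3° gives AJ at 67.10° from the x-axis; with |AJ| = 29.1, J = (34.54, 20.33). ∠AJS = 116.8° gives JS at 130.3° from the x-axis; with |JS| = 11.0, S = (27.42, 28.71). The perpendicularity gives SL at right angles to JS, so SL runs at -139.7°; with |SL| = 24.8, L = (8.507, 12.67). ∠SLB = 57.6° gives LB at -17.30° from the x-axis; with |LB| = 10.6, B = (18.63, 9.522). ∠LBK = 83.3° gives BK at 79.40° from the x-axis; with |BK| = 23.4, K = (22.93, 32.52). Then |WK| = |K − W| = 39.79.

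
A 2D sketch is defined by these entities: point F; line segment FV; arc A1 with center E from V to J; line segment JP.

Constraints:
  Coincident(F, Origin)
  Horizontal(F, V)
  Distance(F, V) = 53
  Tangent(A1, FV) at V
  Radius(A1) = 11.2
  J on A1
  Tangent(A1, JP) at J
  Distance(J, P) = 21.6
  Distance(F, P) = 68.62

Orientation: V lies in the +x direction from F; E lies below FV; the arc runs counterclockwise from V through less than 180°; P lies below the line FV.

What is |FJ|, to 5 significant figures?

48.452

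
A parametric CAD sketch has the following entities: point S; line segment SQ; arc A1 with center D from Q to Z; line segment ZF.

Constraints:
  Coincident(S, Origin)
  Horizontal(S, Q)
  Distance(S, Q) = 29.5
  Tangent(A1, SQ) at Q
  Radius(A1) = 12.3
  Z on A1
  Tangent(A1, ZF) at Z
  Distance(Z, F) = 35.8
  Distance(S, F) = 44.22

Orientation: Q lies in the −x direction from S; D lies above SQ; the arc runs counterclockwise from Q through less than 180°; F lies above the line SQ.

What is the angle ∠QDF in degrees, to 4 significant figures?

145.5°

Checks: |DZ| = 12.30 ✓; ∠(DZ, ZF) = 90.00° ✓; |ZF| = 35.80 ✓; |SF| = 44.22 ✓.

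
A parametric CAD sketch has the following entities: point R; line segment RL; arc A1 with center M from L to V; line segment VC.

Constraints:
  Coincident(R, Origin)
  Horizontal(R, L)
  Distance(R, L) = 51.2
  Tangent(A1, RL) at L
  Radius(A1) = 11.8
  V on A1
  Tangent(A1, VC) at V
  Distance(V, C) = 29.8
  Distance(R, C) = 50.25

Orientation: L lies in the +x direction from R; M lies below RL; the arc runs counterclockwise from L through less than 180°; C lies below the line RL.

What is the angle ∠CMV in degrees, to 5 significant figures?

68.398°

R is at the origin; R and L share the same y with |RL| = 51.2 and L on the +x side, so L = (51.200, 0.0000). A1 meets RL tangentially, so ML is at right angles to RL, so M = L + (0, -11.8) = (51.200, -11.800). Since MV ⟂ VC (tangency), |MC| = √(11.8² + 29.8²) = 32.051 regardless of where V sits on A1. So C lies on both circle(R, 50.25) and circle(M, 32.051); the below-RL intersection is C = (32.816, -38.055). V is the foot of the tangent from C: V = (39.721, -9.0658).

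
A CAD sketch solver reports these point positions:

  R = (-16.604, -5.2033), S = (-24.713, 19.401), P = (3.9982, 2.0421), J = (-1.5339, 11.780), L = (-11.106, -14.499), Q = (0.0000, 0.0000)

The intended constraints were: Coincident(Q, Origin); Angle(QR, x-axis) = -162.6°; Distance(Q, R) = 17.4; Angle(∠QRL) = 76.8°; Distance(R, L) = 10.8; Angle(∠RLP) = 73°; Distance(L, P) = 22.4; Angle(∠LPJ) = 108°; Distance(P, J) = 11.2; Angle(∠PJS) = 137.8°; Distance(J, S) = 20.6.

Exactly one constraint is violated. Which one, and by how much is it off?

Distance(J, S) = 20.6 — off by 3.80.

Q = (0.00, 0.00) ✓; QR at -162.6° ✓; |QR| = 17.40 ✓; ∠QRL = 76.80° ✓; |RL| = 10.80 ✓; ∠RLP = 73.00° ✓; |LP| = 22.40 ✓; ∠LPJ = 108.0° ✓; |PJ| = 11.20 ✓; ∠PJS = 137.8° ✓; |JS| = 24.40 ✗.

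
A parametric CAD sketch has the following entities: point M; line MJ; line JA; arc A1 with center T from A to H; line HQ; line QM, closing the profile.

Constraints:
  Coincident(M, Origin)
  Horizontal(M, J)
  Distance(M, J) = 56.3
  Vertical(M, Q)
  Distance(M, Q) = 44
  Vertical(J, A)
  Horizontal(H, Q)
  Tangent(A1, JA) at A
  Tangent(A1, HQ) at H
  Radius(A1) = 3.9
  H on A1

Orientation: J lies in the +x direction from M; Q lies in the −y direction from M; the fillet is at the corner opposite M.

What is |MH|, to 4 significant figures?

68.42

M is at the origin; MJ is horizontal with |MJ| = 56.3 and J on the +x side, so J = (56.30, 0.000). MQ is vertical with |MQ| = 44.0 and Q on the −y side, so Q = (0.000, -44.00). The virtual corner opposite M is at (56.30, -44.00). Tangency of A1 to JA means the radius TA is perpendicular to JA and the tangent condition forces TH to be normal to HQ, with radius 3.9, so the center T sits 3.9 in from both sides at T = (52.40, -40.10). That places the tangent points at A = (56.30, -40.10) on JA and H = (52.40, -44.00) on HQ. Then |MH| = |H − M| = 68.42.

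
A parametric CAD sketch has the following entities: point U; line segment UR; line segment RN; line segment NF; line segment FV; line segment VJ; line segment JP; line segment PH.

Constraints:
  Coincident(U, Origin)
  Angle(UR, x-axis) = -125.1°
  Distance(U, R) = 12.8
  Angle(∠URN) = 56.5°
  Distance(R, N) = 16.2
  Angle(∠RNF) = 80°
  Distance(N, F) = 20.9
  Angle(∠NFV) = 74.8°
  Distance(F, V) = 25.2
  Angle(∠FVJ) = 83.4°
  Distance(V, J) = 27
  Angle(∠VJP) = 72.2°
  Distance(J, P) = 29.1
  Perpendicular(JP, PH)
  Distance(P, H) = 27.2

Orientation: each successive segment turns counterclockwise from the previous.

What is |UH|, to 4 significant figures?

16.76

∠VJP = 72.2° gives JP at 48.00° from the x-axis; with |JP| = 29.1, P = (15.74, -2.048). JP ⟂ PH, so PH runs at 138.0°; with |PH| = 27.2, H = (-4.472, 16.15). Then |UH| = |H − U| = 16.76.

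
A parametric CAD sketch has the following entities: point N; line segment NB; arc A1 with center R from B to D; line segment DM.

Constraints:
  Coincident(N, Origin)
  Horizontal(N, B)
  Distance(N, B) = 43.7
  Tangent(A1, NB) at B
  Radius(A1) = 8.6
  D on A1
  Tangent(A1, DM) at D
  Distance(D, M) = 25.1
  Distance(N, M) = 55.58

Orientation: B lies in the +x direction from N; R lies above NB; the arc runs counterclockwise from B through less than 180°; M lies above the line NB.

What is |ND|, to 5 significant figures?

53.047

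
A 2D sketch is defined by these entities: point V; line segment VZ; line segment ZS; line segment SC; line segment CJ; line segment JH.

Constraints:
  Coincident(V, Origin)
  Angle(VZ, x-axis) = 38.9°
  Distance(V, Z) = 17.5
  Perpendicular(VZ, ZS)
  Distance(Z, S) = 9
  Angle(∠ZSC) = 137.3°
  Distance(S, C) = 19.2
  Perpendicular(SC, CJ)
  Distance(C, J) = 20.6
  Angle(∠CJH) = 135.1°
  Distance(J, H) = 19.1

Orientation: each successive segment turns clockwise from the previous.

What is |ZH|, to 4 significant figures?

30.62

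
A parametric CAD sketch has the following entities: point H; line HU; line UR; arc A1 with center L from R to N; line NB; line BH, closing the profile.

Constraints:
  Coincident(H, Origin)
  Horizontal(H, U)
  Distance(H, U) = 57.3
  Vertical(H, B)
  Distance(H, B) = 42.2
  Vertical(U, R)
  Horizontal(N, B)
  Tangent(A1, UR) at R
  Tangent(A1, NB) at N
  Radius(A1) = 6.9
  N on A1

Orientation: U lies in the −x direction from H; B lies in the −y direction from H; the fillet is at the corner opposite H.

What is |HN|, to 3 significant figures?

65.7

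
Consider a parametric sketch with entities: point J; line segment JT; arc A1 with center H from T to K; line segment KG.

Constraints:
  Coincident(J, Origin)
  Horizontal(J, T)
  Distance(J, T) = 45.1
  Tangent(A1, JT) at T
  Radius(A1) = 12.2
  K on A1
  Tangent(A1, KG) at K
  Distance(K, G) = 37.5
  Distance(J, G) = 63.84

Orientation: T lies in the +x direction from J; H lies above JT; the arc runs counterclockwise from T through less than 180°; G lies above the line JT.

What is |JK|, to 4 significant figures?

58.68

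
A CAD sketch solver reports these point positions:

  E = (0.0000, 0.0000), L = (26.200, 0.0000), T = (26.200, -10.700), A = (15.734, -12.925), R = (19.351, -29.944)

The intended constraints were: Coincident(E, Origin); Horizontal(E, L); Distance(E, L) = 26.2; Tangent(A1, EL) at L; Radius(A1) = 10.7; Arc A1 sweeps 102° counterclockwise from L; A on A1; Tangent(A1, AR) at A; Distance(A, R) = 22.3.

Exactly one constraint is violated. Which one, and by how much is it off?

Distance(A, R) = 22.3 — off by 4.90.

E = (0.00, 0.00) ✓; E.y = 0.00, L.y = 0.00 ✓; |EL| = 26.20 ✓; ∠(TL, LE) = 90.00° ✓; |TL| = 10.70 ✓; bearing(T→A) − bearing(T→L) = 102.0° ✓; |TA| = 10.70 ✓; ∠(TA, AR) = 90.00° ✓; |AR| = 17.40 ✗.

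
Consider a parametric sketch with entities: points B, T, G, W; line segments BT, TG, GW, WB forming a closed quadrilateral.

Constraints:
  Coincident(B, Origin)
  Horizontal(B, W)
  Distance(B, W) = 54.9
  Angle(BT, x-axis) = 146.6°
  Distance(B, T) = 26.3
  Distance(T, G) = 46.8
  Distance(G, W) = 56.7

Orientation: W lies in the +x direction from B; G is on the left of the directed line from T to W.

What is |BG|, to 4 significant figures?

44.57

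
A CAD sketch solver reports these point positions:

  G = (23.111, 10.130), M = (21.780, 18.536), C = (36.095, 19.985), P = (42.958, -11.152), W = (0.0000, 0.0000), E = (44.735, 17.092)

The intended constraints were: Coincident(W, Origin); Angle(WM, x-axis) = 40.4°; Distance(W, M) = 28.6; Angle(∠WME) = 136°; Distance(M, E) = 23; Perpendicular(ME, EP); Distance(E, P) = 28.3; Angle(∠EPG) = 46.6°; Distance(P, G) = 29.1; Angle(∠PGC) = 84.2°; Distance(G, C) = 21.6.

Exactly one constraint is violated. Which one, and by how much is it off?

Distance(G, C) = 21.6 — off by 5.30.

W = (0.00, 0.00) ✓; WM at 40.40° ✓; |WM| = 28.60 ✓; ∠WME = 136.0° ✓; |ME| = 23.00 ✓; ∠(ME, EP) = 90.00° ✓; |EP| = 28.30 ✓; ∠EPG = 46.60° ✓; |PG| = 29.10 ✓; ∠PGC = 84.20° ✓; |GC| = 16.30 ✗.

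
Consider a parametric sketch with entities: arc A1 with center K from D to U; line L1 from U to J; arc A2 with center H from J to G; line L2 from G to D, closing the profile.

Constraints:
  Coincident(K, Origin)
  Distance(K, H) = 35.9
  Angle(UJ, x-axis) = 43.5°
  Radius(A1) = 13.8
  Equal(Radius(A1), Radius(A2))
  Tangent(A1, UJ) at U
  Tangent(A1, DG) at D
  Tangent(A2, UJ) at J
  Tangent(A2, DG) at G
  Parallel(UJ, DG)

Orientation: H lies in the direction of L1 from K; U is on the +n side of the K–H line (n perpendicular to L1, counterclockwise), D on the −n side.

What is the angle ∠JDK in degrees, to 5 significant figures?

52.447°

The slot axis is L1's direction at 43.5°, so u = (cos 43.5°, sin 43.5°) = (0.72537, 0.68835) and n = (−sin 43.5°, cos 43.5°) = (-0.68835, 0.72537). K is at the origin and H lies 35.9 along u from K, so H = 35.9·u = (26.041, 24.712). Tangency of A1 to both parallel lines with radius 13.8 puts U and D at K ± 13.8·n: U = (-9.4993, 10.010), D = (9.4993, -10.010). Equal radii place J and G the same way about H: J = H + 13.8·n = (16.542, 34.722), G = H − 13.8·n = (35.540, 14.702). Then cos ∠JDK = DJ·DK / (|DJ||DK|), giving 52.447°.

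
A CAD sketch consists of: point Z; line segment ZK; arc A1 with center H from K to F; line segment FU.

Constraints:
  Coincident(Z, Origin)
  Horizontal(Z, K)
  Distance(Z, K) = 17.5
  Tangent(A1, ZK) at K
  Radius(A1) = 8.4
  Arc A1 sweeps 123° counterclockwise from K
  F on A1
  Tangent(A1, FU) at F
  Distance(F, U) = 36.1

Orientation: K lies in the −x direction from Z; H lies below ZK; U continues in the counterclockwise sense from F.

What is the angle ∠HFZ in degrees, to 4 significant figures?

5.138°

A1 meets ZK tangentially, so HK is at right angles to ZK, so H = K + (0, -8.4) = (-17.50, -8.400). On A1, K sits at bearing 90° from H; a 123° counterclockwise sweep puts F at bearing 213°, so F = H + 8.4·(cos 213°, sin 213°) = (-24.54, -12.97). Then cos ∠HFZ = FH·FZ / (|FH||FZ|), giving 5.138°.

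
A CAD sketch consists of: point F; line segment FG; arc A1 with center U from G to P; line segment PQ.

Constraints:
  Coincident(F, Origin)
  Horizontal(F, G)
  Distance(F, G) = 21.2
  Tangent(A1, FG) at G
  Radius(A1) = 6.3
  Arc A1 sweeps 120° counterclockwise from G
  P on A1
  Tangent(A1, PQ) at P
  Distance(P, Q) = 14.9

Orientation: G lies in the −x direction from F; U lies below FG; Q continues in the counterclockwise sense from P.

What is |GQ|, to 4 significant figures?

22.44

On A1, G sits at bearing 90° from U; a 120° counterclockwise sweep puts P at bearing 210°, so P = U + 6.3·(cos 210°, sin 210°) = (-26.66, -9.450). Since A1 is tangent to PQ there, UP ⟂ PQ, so PQ runs along (−sin 210°, cos 210°); with |PQ| = 14.9, Q = (-19.21, -22.35). Then |GQ| = |Q − G| = 22.44.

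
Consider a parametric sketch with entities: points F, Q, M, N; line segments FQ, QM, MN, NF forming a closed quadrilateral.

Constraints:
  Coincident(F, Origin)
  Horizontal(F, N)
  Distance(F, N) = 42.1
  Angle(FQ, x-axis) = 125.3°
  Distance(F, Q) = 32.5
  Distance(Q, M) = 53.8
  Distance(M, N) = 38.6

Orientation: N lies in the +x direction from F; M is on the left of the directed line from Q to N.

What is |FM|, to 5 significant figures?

50.668

Checks: |QM| = 53.80 ✓; |MN| = 38.60 ✓.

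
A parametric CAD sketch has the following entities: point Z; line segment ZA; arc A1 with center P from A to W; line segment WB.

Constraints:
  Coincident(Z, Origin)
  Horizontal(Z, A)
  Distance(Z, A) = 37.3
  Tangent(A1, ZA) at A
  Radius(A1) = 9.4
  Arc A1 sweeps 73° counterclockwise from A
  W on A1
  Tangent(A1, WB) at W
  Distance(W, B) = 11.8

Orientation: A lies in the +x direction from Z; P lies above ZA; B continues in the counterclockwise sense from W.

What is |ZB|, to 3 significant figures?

52.9

On A1, A sits at bearing -90° from P; a 73° counterclockwise sweep puts W at bearing -17°, so W = P + 9.4·(cos -17°, sin -17°) = (46.3, 6.65). The tangent condition forces PW to be normal to WB, so WB runs along (−sin -17°, cos -17°); with |WB| = 11.8, B = (49.7, 17.9). Then |ZB| = |B − Z| = 52.9.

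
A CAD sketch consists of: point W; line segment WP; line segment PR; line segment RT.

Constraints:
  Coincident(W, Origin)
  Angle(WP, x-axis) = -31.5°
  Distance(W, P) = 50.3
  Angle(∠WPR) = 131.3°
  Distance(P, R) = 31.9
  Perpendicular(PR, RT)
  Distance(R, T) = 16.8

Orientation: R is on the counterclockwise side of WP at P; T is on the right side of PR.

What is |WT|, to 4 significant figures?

84.96

∠WPR = 131.3°, so PR runs at -31.5° + (180° − 131.3°) = 17.20° from the x-axis; with |PR| = 31.9, R = P + 31.9·(cos 17.20°, sin 17.20°) = (73.36, -16.85). The perpendicularity gives RT at right angles to PR; with |RT| = 16.8 on the right of PR, T = R + 16.8·(0.2957, -0.9553) = (78.33, -32.90). Then |WT| = |T − W| = 84.96.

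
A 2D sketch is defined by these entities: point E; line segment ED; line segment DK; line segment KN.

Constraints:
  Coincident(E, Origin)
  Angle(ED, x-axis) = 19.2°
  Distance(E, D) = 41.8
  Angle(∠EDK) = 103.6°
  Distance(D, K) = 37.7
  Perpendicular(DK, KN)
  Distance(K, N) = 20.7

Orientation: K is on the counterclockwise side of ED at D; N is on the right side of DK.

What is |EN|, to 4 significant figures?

77.59

E is at the origin; ED runs at 19.2° with length 41.8, so D = 41.8·(cos 19.2°, sin 19.2°) = (39.47, 13.75). ∠EDK = 103.6°, so DK runs at 19.2° + (180° − 103.6°) = 95.60° from the x-axis; with |DK| = 37.7, K = D + 37.7·(cos 95.60°, sin 95.60°) = (35.80, 51.27). DK is perpendicular to KN; with |KN| = 20.7 on the right of DK, N = K + 20.7·(0.9952, 0.09758) = (56.40, 53.29). Then |EN| = |N − E| = 77.59.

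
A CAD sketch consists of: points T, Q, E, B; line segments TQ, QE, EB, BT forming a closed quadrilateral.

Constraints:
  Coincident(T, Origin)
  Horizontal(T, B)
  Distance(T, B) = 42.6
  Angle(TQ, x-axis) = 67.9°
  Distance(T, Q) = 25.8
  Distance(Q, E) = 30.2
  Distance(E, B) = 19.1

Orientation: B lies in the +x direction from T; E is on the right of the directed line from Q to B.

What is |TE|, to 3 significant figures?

23.9

T is at the origin; T and B share the same y with |TB| = 42.6 and B in +x, so B = (42.6, 0). TQ runs at 67.9° with |TQ| = 25.8, so Q = (9.71, 23.9). E is determined by |QE| = 30.2 and |EB| = 19.1 together: it lies at the intersection of circle(Q, 30.2) and circle(B, 19.1). With |QB| = 40.7, the foot of the radical line on QB is 27.1 from Q and the perpendicular offset is √(30.2² − 27.1²) = 13.4. Taking the right-of-QB solution: E = (23.7, -2.85).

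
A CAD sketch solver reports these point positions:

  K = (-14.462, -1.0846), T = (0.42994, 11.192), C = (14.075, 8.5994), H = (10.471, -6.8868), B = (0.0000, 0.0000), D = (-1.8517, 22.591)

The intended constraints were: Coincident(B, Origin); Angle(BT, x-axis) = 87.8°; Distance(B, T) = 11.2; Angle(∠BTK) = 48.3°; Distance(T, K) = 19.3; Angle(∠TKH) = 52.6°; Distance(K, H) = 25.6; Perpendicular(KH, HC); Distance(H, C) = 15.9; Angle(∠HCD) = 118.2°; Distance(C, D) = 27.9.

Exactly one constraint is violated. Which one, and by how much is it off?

Distance(C, D) = 27.9 — off by 6.70.

B = (0.00, 0.00) ✓; BT at 87.80° ✓; |BT| = 11.20 ✓; ∠BTK = 48.30° ✓; |TK| = 19.30 ✓; ∠TKH = 52.60° ✓; |KH| = 25.60 ✓; ∠(KH, HC) = 90.00° ✓; |HC| = 15.90 ✓; ∠HCD = 118.2° ✓; |CD| = 21.20 ✗.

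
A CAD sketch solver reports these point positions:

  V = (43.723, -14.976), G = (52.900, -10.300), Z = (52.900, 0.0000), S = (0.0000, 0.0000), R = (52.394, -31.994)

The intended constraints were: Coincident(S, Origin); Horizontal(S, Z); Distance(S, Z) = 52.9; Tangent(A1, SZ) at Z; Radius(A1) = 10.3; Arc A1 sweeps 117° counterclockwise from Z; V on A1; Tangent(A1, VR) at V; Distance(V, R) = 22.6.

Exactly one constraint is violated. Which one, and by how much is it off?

Distance(V, R) = 22.6 — off by 3.50.

S = (0.00, 0.00) ✓; S.y = 0.00, Z.y = 0.00 ✓; |SZ| = 52.90 ✓; ∠(GZ, ZS) = 90.00° ✓; |GZ| = 10.30 ✓; bearing(G→V) − bearing(G→Z) = 117.0° ✓; |GV| = 10.30 ✓; ∠(GV, VR) = 90.00° ✓; |VR| = 19.10 ✗.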